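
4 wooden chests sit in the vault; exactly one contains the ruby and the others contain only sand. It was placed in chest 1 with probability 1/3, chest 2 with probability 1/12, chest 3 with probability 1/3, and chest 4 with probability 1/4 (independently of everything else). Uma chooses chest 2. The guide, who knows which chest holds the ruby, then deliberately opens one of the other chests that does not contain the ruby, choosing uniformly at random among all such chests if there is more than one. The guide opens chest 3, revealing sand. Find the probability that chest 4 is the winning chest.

Condition on the true location of the ruby.
If it is in chest 1 (prior 1/3): the guide has 2 equally likely choices, so probability 1/2; weight (1/3)·(1/2) = 1/6.
If it is in chest 2 (prior 1/12): the guide has 3 equally likely choices, so probability 1/3; weight (1/12)·(1/3) = 1/36.
If it is in chest 3 (prior 1/3): the guide opened chest 3, so this case is ruled out; weight (1/3)·0 = 0.
If it is in chest 4 (prior 1/4): the guide has 2 equally likely choices, so probability 1/2; weight (1/4)·(1/2) = 1/8.
The weights sum to 23/72.
So P(the ruby in chest 4 | the guide opened chest 3) = (1/8) / (23/72) = 9/23.

9/23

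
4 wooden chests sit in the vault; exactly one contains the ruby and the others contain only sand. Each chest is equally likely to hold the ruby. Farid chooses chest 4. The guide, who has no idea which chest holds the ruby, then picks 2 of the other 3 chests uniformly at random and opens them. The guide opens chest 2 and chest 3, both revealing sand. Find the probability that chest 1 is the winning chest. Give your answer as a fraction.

Because the guide chose which chests to open without knowing where the ruby is, the choice is independent of the prize location. Learning that none of the 2 opened chests holds the ruby simply rules out those 2 locations and leaves the remaining 2 chests still equally likely by symmetry.
So P(the ruby in chest 1) = 1/2.

1/2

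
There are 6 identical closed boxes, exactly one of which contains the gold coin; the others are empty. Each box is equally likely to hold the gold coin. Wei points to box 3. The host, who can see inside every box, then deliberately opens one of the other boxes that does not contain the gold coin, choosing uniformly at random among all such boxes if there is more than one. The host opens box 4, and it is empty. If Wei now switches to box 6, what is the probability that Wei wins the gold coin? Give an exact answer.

Consider each possible location of the gold coin in turn.
If it is in any of boxes 1, 2, 5, and 6 (prior 1/6 each): the host has 4 equally likely choices, so probability 1/4; weight (1/6)·(1/4) = 1/24 each.
If it is in box 3 (prior 1/6): the host has 5 equally likely choices, so probability 1/5; weight (1/6)·(1/5) = 1/30.
If it is in box 4 (prior 1/6): the host opened box 4, so this case is ruled out; weight (1/6)·0 = 0.
The weights sum to 1/5.
So P(the gold coin in box 6 | the host opened box 4) = (1/24) / (1/5) = 5/24.

5/24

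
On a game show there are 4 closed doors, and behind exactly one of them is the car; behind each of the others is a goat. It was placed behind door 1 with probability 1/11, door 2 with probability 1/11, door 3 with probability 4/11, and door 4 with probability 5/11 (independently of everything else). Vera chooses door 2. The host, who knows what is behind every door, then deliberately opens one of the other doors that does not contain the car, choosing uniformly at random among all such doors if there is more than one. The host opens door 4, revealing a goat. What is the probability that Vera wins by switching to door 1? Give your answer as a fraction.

3/17

Apply Bayes' rule, conditioning on where the car actually is.
If it is behind door 1 (prior 1/11): the host has 2 equally likely choices, so probability 1/2; weight (1/11)·(1/2) = 1/22.
If it is behind door 2 (prior 1/11): the host has 3 equally likely choices, so probability 1/3; weight (1/11)·(1/3) = 1/33.
If it is behind door 3 (prior 4/11): the host has 2 equally likely choices, so probability 1/2; weight (4/11)·(1/2) = 2/11.
If it is behind door 4 (prior 5/11): the host opened door 4, so this case is ruled out; weight (5/11)·0 = 0.
The weights sum to 17/66.
So P(the car behind door 1 | the host opened door 4) = (1/22) / (17/66) = 3/17.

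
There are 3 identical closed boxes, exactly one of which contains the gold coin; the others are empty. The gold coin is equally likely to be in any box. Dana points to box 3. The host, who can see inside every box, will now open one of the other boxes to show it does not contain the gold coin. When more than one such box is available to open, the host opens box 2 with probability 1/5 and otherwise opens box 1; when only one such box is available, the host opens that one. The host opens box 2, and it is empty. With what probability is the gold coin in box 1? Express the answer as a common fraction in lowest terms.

5/6

Consider each possible location of the gold coin in turn.
If it is in box 1 (prior 1/3): only box 2 is available, probability 1; weight (1/3)·1 = 1/3.
If it is in box 2 (prior 1/3): the host opened box 2, so this case is ruled out; weight (1/3)·0 = 0.
If it is in box 3 (prior 1/3): box 2 is available, opened with probability 1/5; weight (1/3)·(1/5) = 1/15.
The weights sum to 2/5.
So P(the gold coin in box 1 | the host opened box 2) = (1/3) / (2/5) = 5/6.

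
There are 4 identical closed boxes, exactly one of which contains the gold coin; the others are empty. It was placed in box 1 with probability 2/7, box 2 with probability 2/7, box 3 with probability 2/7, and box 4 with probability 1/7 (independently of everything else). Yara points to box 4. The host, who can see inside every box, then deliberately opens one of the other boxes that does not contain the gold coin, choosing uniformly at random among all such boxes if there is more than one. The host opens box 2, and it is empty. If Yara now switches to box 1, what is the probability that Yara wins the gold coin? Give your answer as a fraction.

Apply Bayes' rule, conditioning on where the gold coin actually is.
If it is in either of boxes 1 and 3 (prior 2/7 each): the host has 2 equally likely choices, so probability 1/2; weight (2/7)·(1/2) = 1/7 each.
If it is in box 2 (prior 2/7): the host opened box 2, so this case is ruled out; weight (2/7)·0 = 0.
If it is in box 4 (prior 1/7): the host has 3 equally likely choices, so probability 1/3; weight (1/7)·(1/3) = 1/21.
The weights sum to 1/3.
So P(the gold coin in box 1 | the host opened box 2) = (1/7) / (1/3) = 3/7.

3/7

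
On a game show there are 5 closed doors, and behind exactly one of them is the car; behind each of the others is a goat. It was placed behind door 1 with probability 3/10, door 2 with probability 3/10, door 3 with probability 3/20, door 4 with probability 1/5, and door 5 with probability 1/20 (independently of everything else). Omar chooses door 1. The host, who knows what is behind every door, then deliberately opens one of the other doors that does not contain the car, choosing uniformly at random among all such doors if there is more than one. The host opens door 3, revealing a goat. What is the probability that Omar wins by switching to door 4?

8/31

Consider each possible location of the car in turn.
If it is behind door 1 (prior 3/10): the host has 4 equally likely choices, so probability 1/4; weight (3/10)·(1/4) = 3/40.
If it is behind door 2 (prior 3/10): the host has 3 equally likely choices, so probability 1/3; weight (3/10)·(1/3) = 1/10.
If it is behind door 3 (prior 3/20): the host opened door 3, so this case is ruled out; weight (3/20)·0 = 0.
If it is behind door 4 (prior 1/5): the host has 3 equally likely choices, so probability 1/3; weight (1/5)·(1/3) = 1/15.
If it is behind door 5 (prior 1/20): the host has 3 equally likely choices, so probability 1/3; weight (1/20)·(1/3) = 1/60.
The weights sum to 31/120.
So P(the car behind door 4 | the host opened door 3) = (1/15) / (31/120) = 8/31.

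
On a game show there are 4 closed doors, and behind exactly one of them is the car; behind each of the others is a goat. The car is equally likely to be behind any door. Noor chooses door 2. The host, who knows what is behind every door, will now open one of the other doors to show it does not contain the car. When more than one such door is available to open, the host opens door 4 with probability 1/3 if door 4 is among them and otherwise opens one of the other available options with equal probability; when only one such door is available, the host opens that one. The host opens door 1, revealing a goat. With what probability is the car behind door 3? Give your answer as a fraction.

Apply Bayes' rule, conditioning on where the car actually is.
If it is behind door 1 (prior 1/4): the host opened door 1, so this case is ruled out; weight (1/4)·0 = 0.
If it is behind door 2 (prior 1/4): door 4 is available but not opened; door 1 gets probability (1 − 1/3)/2 = 1/3; weight (1/4)·(1/3) = 1/12.
If it is behind door 3 (prior 1/4): door 4 is available but not opened, probability 2/3; weight (1/4)·(2/3) = 1/6.
If it is behind door 4 (prior 1/4): door 4 holds the prize so is unavailable; the host chooses uniformly among the 2 others, probability 1/2; weight (1/4)·(1/2) = 1/8.
The weights sum to 3/8.
So P(the car behind door 3 | the host opened door 1) = (1/6) / (3/8) = 4/9.

4/9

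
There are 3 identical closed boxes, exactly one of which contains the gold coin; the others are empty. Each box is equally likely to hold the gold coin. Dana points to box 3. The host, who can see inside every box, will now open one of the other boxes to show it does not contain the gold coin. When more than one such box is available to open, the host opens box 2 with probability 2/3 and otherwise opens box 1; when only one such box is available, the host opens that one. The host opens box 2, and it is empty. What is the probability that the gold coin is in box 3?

Condition on the true location of the gold coin.
If it is in box 1 (prior 1/3): only box 2 is available, probability 1; weight (1/3)·1 = 1/3.
If it is in box 2 (prior 1/3): the host opened box 2, so this case is ruled out; weight (1/3)·0 = 0.
If it is in box 3 (prior 1/3): box 2 is available, opened with probability 2/3; weight (1/3)·(2/3) = 2/9.
The weights sum to 5/9.
So P(the gold coin in box 3 | the host opened box 2) = (2/9) / (5/9) = 2/5.

2/5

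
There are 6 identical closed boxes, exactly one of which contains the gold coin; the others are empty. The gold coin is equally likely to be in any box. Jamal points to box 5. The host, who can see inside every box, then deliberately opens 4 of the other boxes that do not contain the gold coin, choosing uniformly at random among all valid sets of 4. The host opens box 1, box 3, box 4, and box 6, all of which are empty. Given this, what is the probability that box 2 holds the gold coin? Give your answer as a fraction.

5/6

Condition on the true location of the gold coin.
If it is in any of boxes 1, 3, 4, and 6 (prior 1/6 each): that box was opened and seen not to hold the prize — ruled out; weight (1/6)·0 = 0 each.
If it is in box 2 (prior 1/6): the host has no choice, probability 1; weight (1/6)·1 = 1/6.
If it is in box 5 (prior 1/6): the host has 5 equally likely choices, so probability 1/5; weight (1/6)·(1/5) = 1/30.
The weights sum to 1/5.
So P(the gold coin in box 2 | the host opened box 1, box 3, box 4, and box 6) = (1/6) / (1/5) = 5/6.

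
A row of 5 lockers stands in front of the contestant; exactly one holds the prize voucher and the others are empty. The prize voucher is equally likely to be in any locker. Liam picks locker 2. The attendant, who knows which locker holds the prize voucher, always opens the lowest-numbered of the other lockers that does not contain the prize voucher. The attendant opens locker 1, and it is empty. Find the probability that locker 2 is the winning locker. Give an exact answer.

1/4

Apply Bayes' rule, conditioning on where the prize voucher actually is.
If it is in locker 1 (prior 1/5): the attendant opened locker 1, so this case is ruled out; weight (1/5)·0 = 0.
If it is in any of lockers 2, 3, 4, and 5 (prior 1/5 each): locker 1 is the lowest-numbered option available, probability 1; weight (1/5)·1 = 1/5 each.
The weights sum to 4/5.
So P(the prize voucher in locker 2 | the attendant opened locker 1) = (1/5) / (4/5) = 1/4.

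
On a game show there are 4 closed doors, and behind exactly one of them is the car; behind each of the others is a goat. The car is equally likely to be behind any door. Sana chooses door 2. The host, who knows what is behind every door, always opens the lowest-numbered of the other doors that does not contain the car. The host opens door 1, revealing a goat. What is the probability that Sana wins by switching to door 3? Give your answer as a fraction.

Condition on the true location of the car.
If it is behind door 1 (prior 1/4): the host opened door 1, so this case is ruled out; weight (1/4)·0 = 0.
If it is behind any of doors 2, 3, and 4 (prior 1/4 each): door 1 is the lowest-numbered option available, probability 1; weight (1/4)·1 = 1/4 each.
The weights sum to 3/4.
So P(the car behind door 3 | the host opened door 1) = (1/4) / (3/4) = 1/3.

1/3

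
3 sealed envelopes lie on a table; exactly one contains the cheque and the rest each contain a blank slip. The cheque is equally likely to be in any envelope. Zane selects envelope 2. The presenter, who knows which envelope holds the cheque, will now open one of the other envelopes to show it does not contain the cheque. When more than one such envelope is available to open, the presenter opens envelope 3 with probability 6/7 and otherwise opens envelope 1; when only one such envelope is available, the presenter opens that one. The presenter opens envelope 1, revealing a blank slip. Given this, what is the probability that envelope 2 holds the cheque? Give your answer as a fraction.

1/8

Apply Bayes' rule, conditioning on where the cheque actually is.
If it is in envelope 1 (prior 1/3): the presenter opened envelope 1, so this case is ruled out; weight (1/3)·0 = 0.
If it is in envelope 2 (prior 1/3): envelope 3 is available but not opened, probability 1/7; weight (1/3)·(1/7) = 1/21.
If it is in envelope 3 (prior 1/3): only envelope 1 is available, probability 1; weight (1/3)·1 = 1/3.
The weights sum to 8/21.
So P(the cheque in envelope 2 | the presenter opened envelope 1) = (1/21) / (8/21) = 1/8.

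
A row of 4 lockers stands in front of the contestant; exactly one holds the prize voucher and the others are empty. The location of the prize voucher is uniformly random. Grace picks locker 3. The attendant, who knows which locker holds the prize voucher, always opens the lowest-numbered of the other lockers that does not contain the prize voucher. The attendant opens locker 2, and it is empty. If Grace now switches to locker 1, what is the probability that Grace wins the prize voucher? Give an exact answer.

1

Apply Bayes' rule, conditioning on where the prize voucher actually is.
If it is in locker 1 (prior 1/4): locker 2 is the lowest-numbered option available, probability 1; weight (1/4)·1 = 1/4.
If it is in locker 2 (prior 1/4): the attendant opened locker 2, so this case is ruled out; weight (1/4)·0 = 0.
If it is in either of lockers 3 and 4 (prior 1/4 each): the attendant would have opened locker 1 instead, probability 0; weight (1/4)·0 = 0 each.
The weights sum to 1/4.
So P(the prize voucher in locker 1 | the attendant opened locker 2) = (1/4) / (1/4) = 1.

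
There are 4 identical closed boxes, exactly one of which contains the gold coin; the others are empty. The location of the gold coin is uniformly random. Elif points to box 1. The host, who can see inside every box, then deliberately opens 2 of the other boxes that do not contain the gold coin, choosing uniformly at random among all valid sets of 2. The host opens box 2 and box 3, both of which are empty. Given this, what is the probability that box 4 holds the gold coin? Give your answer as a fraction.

3/4

Apply Bayes' rule, conditioning on where the gold coin actually is.
If it is in box 1 (prior 1/4): the host has 3 equally likely choices, so probability 1/3; weight (1/4)·(1/3) = 1/12.
If it is in either of boxes 2 and 3 (prior 1/4 each): that box was opened and seen not to hold the prize — ruled out; weight (1/4)·0 = 0 each.
If it is in box 4 (prior 1/4): the host has no choice, probability 1; weight (1/4)·1 = 1/4.
The weights sum to 1/3.
So P(the gold coin in box 4 | the host opened box 2 and box 3) = (1/4) / (1/3) = 3/4.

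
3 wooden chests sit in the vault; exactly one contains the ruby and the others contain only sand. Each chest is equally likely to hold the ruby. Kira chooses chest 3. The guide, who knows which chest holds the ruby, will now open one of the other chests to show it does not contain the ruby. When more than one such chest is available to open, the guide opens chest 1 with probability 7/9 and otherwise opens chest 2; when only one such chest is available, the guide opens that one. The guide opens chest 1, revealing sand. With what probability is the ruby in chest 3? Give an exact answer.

7/16

Apply Bayes' rule, conditioning on where the ruby actually is.
If it is in chest 1 (prior 1/3): the guide opened chest 1, so this case is ruled out; weight (1/3)·0 = 0.
If it is in chest 2 (prior 1/3): only chest 1 is available, probability 1; weight (1/3)·1 = 1/3.
If it is in chest 3 (prior 1/3): chest 1 is available, opened with probability 7/9; weight (1/3)·(7/9) = 7/27.
The weights sum to 16/27.
So P(the ruby in chest 3 | the guide opened chest 1) = (7/27) / (16/27) = 7/16.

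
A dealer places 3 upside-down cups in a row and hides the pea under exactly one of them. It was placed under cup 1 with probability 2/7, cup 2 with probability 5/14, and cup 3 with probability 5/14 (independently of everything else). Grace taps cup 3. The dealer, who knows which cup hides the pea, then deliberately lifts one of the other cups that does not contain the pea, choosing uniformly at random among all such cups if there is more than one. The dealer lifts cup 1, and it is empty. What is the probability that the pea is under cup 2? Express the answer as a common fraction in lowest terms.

Consider each possible location of the pea in turn.
If it is under cup 1 (prior 2/7): the dealer opened cup 1, so this case is ruled out; weight (2/7)·0 = 0.
If it is under cup 2 (prior 5/14): the dealer has no choice, probability 1; weight (5/14)·1 = 5/14.
If it is under cup 3 (prior 5/14): the dealer has 2 equally likely choices, so probability 1/2; weight (5/14)·(1/2) = 5/28.
The weights sum to 15/28.
So P(the pea under cup 2 | the dealer opened cup 1) = (5/14) / (15/28) = 2/3.

2/3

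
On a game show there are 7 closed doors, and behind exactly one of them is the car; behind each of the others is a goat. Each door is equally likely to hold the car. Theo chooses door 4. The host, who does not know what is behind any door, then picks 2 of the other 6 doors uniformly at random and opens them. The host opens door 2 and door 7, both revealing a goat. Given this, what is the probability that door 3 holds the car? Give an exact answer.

1/5

Because the host chose which doors to open without knowing where the car is, the choice is independent of the prize location. Learning that none of the 2 opened doors holds the car simply rules out those 2 locations and leaves the remaining 5 doors still equally likely by symmetry.
So P(the car behind door 3) = 1/5.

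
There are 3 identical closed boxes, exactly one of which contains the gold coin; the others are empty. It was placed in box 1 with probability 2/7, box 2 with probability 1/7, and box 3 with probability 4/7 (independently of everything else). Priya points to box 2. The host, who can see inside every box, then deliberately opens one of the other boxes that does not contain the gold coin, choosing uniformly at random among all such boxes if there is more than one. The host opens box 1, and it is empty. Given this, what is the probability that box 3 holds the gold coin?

Condition on the true location of the gold coin.
If it is in box 1 (prior 2/7): the host opened box 1, so this case is ruled out; weight (2/7)·0 = 0.
If it is in box 2 (prior 1/7): the host has 2 equally likely choices, so probability 1/2; weight (1/7)·(1/2) = 1/14.
If it is in box 3 (prior 4/7): the host has no choice, probability 1; weight (4/7)·1 = 4/7.
The weights sum to 9/14.
So P(the gold coin in box 3 | the host opened box 1) = (4/7) / (9/14) = 8/9.

8/9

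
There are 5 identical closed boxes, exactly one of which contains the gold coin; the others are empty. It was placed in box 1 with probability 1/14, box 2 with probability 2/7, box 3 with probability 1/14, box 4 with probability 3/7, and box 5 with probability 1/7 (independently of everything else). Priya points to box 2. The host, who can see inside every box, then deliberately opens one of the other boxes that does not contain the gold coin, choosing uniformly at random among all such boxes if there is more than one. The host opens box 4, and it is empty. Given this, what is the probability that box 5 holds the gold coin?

2/7

Condition on the true location of the gold coin.
If it is in either of boxes 1 and 3 (prior 1/14 each): the host has 3 equally likely choices, so probability 1/3; weight (1/14)·(1/3) = 1/42 each.
If it is in box 2 (prior 2/7): the host has 4 equally likely choices, so probability 1/4; weight (2/7)·(1/4) = 1/14.
If it is in box 4 (prior 3/7): the host opened box 4, so this case is ruled out; weight (3/7)·0 = 0.
If it is in box 5 (prior 1/7): the host has 3 equally likely choices, so probability 1/3; weight (1/7)·(1/3) = 1/21.
The weights sum to 1/6.
So P(the gold coin in box 5 | the host opened box 4) = (1/21) / (1/6) = 2/7.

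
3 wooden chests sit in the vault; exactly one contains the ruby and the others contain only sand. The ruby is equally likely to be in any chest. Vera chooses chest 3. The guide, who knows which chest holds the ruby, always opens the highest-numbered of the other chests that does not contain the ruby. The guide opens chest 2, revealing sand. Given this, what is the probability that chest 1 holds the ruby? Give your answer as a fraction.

1/2

Condition on the true location of the ruby.
If it is in either of chests 1 and 3 (prior 1/3 each): chest 2 is the highest-numbered option available, probability 1; weight (1/3)·1 = 1/3 each.
If it is in chest 2 (prior 1/3): the guide opened chest 2, so this case is ruled out; weight (1/3)·0 = 0.
The weights sum to 2/3.
So P(the ruby in chest 1 | the guide opened chest 2) = (1/3) / (2/3) = 1/2.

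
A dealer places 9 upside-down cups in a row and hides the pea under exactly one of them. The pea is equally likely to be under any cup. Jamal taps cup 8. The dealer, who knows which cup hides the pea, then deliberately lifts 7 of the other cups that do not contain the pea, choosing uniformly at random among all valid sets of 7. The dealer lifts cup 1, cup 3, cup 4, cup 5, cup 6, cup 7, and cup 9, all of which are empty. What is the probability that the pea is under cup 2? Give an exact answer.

8/9

Condition on the true location of the pea.
If it is under any of cups 1, 3, 4, 5, 6, 7, and 9 (prior 1/9 each): that cup was opened and seen not to hold the prize — ruled out; weight (1/9)·0 = 0 each.
If it is under cup 2 (prior 1/9): the dealer has no choice, probability 1; weight (1/9)·1 = 1/9.
If it is under cup 8 (prior 1/9): the dealer has 8 equally likely choices, so probability 1/8; weight (1/9)·(1/8) = 1/72.
The weights sum to 1/8.
So P(the pea under cup 2 | the dealer opened cup 1, cup 3, cup 4, cup 5, cup 6, cup 7, and cup 9) = (1/9) / (1/8) = 8/9.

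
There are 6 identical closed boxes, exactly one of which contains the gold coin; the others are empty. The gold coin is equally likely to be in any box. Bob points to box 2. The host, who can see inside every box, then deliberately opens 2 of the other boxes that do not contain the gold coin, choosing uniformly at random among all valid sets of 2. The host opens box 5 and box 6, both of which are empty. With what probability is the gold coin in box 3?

Condition on the true location of the gold coin.
If it is in any of boxes 1, 3, and 4 (prior 1/6 each): the host has 6 equally likely choices, so probability 1/6; weight (1/6)·(1/6) = 1/36 each.
If it is in box 2 (prior 1/6): the host has 10 equally likely choices, so probability 1/10; weight (1/6)·(1/10) = 1/60.
If it is in either of boxes 5 and 6 (prior 1/6 each): that box was opened and seen not to hold the prize — ruled out; weight (1/6)·0 = 0 each.
The weights sum to 1/10.
So P(the gold coin in box 3 | the host opened box 5 and box 6) = (1/36) / (1/10) = 5/18.

5/18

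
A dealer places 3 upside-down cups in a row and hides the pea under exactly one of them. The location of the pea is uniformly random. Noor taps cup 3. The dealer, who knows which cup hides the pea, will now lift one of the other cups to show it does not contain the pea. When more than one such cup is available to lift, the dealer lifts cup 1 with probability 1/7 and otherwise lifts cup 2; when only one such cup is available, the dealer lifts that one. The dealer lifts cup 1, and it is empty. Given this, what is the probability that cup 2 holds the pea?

Apply Bayes' rule, conditioning on where the pea actually is.
If it is under cup 1 (prior 1/3): the dealer opened cup 1, so this case is ruled out; weight (1/3)·0 = 0.
If it is under cup 2 (prior 1/3): only cup 1 is available, probability 1; weight (1/3)·1 = 1/3.
If it is under cup 3 (prior 1/3): cup 1 is available, opened with probability 1/7; weight (1/3)·(1/7) = 1/21.
The weights sum to 8/21.
So P(the pea under cup 2 | the dealer opened cup 1) = (1/3) / (8/21) = 7/8.

7/8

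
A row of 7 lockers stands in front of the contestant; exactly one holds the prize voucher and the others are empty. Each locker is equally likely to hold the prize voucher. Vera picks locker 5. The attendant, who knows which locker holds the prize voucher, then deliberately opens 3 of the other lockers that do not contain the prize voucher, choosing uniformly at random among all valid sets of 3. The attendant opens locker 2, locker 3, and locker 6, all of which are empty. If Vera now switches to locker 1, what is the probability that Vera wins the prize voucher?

Apply Bayes' rule, conditioning on where the prize voucher actually is.
If it is in any of lockers 1, 4, and 7 (prior 1/7 each): the attendant has 10 equally likely choices, so probability 1/10; weight (1/7)·(1/10) = 1/70 each.
If it is in any of lockers 2, 3, and 6 (prior 1/7 each): that locker was opened and seen not to hold the prize — ruled out; weight (1/7)·0 = 0 each.
If it is in locker 5 (prior 1/7): the attendant has 20 equally likely choices, so probability 1/20; weight (1/7)·(1/20) = 1/140.
The weights sum to 1/20.
So P(the prize voucher in locker 1 | the attendant opened locker 2, locker 3, and locker 6) = (1/70) / (1/20) = 2/7.

2/7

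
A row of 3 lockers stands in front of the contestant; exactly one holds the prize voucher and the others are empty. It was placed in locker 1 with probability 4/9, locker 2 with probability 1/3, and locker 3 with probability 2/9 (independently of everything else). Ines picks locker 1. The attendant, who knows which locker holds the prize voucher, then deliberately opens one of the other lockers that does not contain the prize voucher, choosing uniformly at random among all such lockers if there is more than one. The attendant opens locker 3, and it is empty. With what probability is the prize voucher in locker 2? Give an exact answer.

Condition on the true location of the prize voucher.
If it is in locker 1 (prior 4/9): the attendant has 2 equally likely choices, so probability 1/2; weight (4/9)·(1/2) = 2/9.
If it is in locker 2 (prior 1/3): the attendant has no choice, probability 1; weight (1/3)·1 = 1/3.
If it is in locker 3 (prior 2/9): the attendant opened locker 3, so this case is ruled out; weight (2/9)·0 = 0.
The weights sum to 5/9.
So P(the prize voucher in locker 2 | the attendant opened locker 3) = (1/3) / (5/9) = 3/5.

3/5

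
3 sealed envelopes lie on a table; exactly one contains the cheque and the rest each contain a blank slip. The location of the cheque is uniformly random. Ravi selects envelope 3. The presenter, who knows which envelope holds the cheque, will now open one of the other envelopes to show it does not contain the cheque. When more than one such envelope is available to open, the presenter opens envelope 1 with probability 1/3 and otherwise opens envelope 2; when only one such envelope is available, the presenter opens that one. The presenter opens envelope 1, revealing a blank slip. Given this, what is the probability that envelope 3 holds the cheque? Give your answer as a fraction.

Condition on the true location of the cheque.
If it is in envelope 1 (prior 1/3): the presenter opened envelope 1, so this case is ruled out; weight (1/3)·0 = 0.
If it is in envelope 2 (prior 1/3): only envelope 1 is available, probability 1; weight (1/3)·1 = 1/3.
If it is in envelope 3 (prior 1/3): envelope 1 is available, opened with probability 1/3; weight (1/3)·(1/3) = 1/9.
The weights sum to 4/9.
So P(the cheque in envelope 3 | the presenter opened envelope 1) = (1/9) / (4/9) = 1/4.

1/4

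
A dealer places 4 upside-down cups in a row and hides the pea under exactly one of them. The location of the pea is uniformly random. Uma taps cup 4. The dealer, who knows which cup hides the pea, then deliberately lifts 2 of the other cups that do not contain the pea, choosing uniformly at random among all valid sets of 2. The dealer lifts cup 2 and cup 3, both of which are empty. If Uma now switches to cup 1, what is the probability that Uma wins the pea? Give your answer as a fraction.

3/4

Condition on the true location of the pea.
If it is under cup 1 (prior 1/4): the dealer has no choice, probability 1; weight (1/4)·1 = 1/4.
If it is under either of cups 2 and 3 (prior 1/4 each): that cup was opened and seen not to hold the prize — ruled out; weight (1/4)·0 = 0 each.
If it is under cup 4 (prior 1/4): the dealer has 3 equally likely choices, so probability 1/3; weight (1/4)·(1/3) = 1/12.
The weights sum to 1/3.
So P(the pea under cup 1 | the dealer opened cup 2 and cup 3) = (1/4) / (1/3) = 3/4.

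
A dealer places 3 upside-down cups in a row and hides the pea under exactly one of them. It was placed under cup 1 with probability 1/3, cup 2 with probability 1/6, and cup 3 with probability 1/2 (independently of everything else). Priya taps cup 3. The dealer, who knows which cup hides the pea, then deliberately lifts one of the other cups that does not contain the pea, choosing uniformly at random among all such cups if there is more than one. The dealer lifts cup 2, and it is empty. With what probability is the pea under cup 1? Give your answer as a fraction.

4/7

Consider each possible location of the pea in turn.
If it is under cup 1 (prior 1/3): the dealer has no choice, probability 1; weight (1/3)·1 = 1/3.
If it is under cup 2 (prior 1/6): the dealer opened cup 2, so this case is ruled out; weight (1/6)·0 = 0.
If it is under cup 3 (prior 1/2): the dealer has 2 equally likely choices, so probability 1/2; weight (1/2)·(1/2) = 1/4.
The weights sum to 7/12.
So P(the pea under cup 1 | the dealer opened cup 2) = (1/3) / (7/12) = 4/7.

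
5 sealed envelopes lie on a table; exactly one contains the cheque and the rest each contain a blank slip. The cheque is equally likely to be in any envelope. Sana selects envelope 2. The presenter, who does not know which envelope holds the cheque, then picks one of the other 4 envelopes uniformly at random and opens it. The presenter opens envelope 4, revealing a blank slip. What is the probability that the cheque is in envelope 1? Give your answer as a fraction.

Condition on the true location of the cheque.
If it is in any of envelopes 1, 2, 3, and 5 (prior 1/5 each): the presenter picks envelope 4 with probability 1/4 regardless, and it is not the prize; weight (1/5)·(1/4) = 1/20 each.
If it is in envelope 4 (prior 1/5): the presenter opened envelope 4, so this case is ruled out; weight (1/5)·0 = 0.
The weights sum to 1/5.
So P(the cheque in envelope 1 | the presenter opened envelope 4) = (1/20) / (1/5) = 1/4.

1/4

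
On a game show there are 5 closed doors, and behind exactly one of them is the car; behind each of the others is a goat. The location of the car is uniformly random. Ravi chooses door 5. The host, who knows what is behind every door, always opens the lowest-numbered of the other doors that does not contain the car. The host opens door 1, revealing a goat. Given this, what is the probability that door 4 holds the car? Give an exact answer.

1/4

Condition on the true location of the car.
If it is behind door 1 (prior 1/5): the host opened door 1, so this case is ruled out; weight (1/5)·0 = 0.
If it is behind any of doors 2, 3, 4, and 5 (prior 1/5 each): door 1 is the lowest-numbered option available, probability 1; weight (1/5)·1 = 1/5 each.
The weights sum to 4/5.
So P(the car behind door 4 | the host opened door 1) = (1/5) / (4/5) = 1/4.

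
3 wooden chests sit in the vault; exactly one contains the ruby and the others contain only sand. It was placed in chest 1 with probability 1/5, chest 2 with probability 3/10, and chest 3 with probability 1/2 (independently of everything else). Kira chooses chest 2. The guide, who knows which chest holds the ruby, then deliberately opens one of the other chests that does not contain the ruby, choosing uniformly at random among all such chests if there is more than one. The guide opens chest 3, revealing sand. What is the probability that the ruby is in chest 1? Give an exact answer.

4/7

Condition on the true location of the ruby.
If it is in chest 1 (prior 1/5): the guide has no choice, probability 1; weight (1/5)·1 = 1/5.
If it is in chest 2 (prior 3/10): the guide has 2 equally likely choices, so probability 1/2; weight (3/10)·(1/2) = 3/20.
If it is in chest 3 (prior 1/2): the guide opened chest 3, so this case is ruled out; weight (1/2)·0 = 0.
The weights sum to 7/20.
So P(the ruby in chest 1 | the guide opened chest 3) = (1/5) / (7/20) = 4/7.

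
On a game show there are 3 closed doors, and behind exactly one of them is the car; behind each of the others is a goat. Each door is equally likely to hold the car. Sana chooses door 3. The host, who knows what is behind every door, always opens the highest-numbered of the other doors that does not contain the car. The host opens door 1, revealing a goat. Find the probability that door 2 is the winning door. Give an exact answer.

Consider each possible location of the car in turn.
If it is behind door 1 (prior 1/3): the host opened door 1, so this case is ruled out; weight (1/3)·0 = 0.
If it is behind door 2 (prior 1/3): door 1 is the highest-numbered option available, probability 1; weight (1/3)·1 = 1/3.
If it is behind door 3 (prior 1/3): the host would have opened door 2 instead, probability 0; weight (1/3)·0 = 0.
The weights sum to 1/3.
So P(the car behind door 2 | the host opened door 1) = (1/3) / (1/3) = 1.

1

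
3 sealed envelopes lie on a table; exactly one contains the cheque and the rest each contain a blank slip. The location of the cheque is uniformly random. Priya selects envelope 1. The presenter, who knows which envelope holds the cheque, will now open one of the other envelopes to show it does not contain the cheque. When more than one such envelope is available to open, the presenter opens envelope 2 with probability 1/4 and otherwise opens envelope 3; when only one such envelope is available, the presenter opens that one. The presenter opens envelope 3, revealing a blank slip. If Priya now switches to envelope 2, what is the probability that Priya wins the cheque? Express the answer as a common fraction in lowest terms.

4/7

Condition on the true location of the cheque.
If it is in envelope 1 (prior 1/3): envelope 2 is available but not opened, probability 3/4; weight (1/3)·(3/4) = 1/4.
If it is in envelope 2 (prior 1/3): only envelope 3 is available, probability 1; weight (1/3)·1 = 1/3.
If it is in envelope 3 (prior 1/3): the presenter opened envelope 3, so this case is ruled out; weight (1/3)·0 = 0.
The weights sum to 7/12.
So P(the cheque in envelope 2 | the presenter opened envelope 3) = (1/3) / (7/12) = 4/7.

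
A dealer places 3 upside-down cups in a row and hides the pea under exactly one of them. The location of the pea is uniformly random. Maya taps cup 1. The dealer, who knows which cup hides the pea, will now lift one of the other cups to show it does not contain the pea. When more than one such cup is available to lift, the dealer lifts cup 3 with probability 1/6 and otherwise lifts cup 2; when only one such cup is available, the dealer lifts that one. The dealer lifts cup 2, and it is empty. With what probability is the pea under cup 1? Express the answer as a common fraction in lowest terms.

Consider each possible location of the pea in turn.
If it is under cup 1 (prior 1/3): cup 3 is available but not opened, probability 5/6; weight (1/3)·(5/6) = 5/18.
If it is under cup 2 (prior 1/3): the dealer opened cup 2, so this case is ruled out; weight (1/3)·0 = 0.
If it is under cup 3 (prior 1/3): only cup 2 is available, probability 1; weight (1/3)·1 = 1/3.
The weights sum to 11/18.
So P(the pea under cup 1 | the dealer opened cup 2) = (5/18) / (11/18) = 5/11.

5/11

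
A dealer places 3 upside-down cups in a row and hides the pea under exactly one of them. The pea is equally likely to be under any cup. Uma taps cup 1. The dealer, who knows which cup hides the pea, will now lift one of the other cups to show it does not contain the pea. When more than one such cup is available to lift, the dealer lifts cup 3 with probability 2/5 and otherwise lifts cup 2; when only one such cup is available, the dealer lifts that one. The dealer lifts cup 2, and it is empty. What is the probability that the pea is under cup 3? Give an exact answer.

5/8

Apply Bayes' rule, conditioning on where the pea actually is.
If it is under cup 1 (prior 1/3): cup 3 is available but not opened, probability 3/5; weight (1/3)·(3/5) = 1/5.
If it is under cup 2 (prior 1/3): the dealer opened cup 2, so this case is ruled out; weight (1/3)·0 = 0.
If it is under cup 3 (prior 1/3): only cup 2 is available, probability 1; weight (1/3)·1 = 1/3.
The weights sum to 8/15.
So P(the pea under cup 3 | the dealer opened cup 2) = (1/3) / (8/15) = 5/8.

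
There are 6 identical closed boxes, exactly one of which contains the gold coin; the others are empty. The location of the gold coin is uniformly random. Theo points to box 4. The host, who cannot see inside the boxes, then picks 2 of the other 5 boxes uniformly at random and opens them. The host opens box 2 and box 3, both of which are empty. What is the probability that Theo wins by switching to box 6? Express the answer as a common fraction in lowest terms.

1/4

Because the host chose which boxes to open without knowing where the gold coin is, the choice is independent of the prize location. Learning that none of the 2 opened boxes holds the gold coin simply rules out those 2 locations and leaves the remaining 4 boxes still equally likely by symmetry.
So P(the gold coin in box 6) = 1/4.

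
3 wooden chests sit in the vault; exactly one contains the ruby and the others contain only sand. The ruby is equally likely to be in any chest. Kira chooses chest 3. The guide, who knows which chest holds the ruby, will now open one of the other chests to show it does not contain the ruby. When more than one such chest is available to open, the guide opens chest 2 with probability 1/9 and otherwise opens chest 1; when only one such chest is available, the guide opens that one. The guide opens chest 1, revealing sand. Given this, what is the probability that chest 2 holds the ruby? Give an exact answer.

9/17

Condition on the true location of the ruby.
If it is in chest 1 (prior 1/3): the guide opened chest 1, so this case is ruled out; weight (1/3)·0 = 0.
If it is in chest 2 (prior 1/3): only chest 1 is available, probability 1; weight (1/3)·1 = 1/3.
If it is in chest 3 (prior 1/3): chest 2 is available but not opened, probability 8/9; weight (1/3)·(8/9) = 8/27.
The weights sum to 17/27.
So P(the ruby in chest 2 | the guide opened chest 1) = (1/3) / (17/27) = 9/17.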